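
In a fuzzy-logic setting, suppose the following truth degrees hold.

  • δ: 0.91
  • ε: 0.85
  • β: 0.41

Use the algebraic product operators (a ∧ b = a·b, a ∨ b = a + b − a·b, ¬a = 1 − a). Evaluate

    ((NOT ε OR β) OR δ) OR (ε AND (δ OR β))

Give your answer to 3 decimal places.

0.991

NOT ε = 1 − 0.8500 = 0.1500
NOT ε OR β = a + b − a·b on (0.1500, 0.4100) = 0.4985
(NOT ε OR β) OR δ = a + b − a·b on (0.4985, 0.9100) = 0.9549
δ OR β = a + b − a·b on (0.9100, 0.4100) = 0.9469
ε AND (δ OR β) = a·b on (0.8500, 0.9469) = 0.8049
((NOT ε OR β) OR δ) OR (ε AND (δ OR β)) = a + b − a·b on (0.9549, 0.8049) = 0.9912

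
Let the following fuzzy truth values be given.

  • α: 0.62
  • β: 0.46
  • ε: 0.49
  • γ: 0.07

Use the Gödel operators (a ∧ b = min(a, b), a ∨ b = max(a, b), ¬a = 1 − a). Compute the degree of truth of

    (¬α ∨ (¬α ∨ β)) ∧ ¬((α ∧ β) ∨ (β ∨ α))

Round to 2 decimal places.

0.38

¬α = 1 − 0.62 = 0.38
¬α = 1 − 0.62 = 0.38
¬α ∨ β = max(a, b) on (0.38, 0.46) = 0.46
¬α ∨ (¬α ∨ β) = max(a, b) on (0.38, 0.46) = 0.46
α ∧ β = min(a, b) on (0.62, 0.46) = 0.46
β ∨ α = max(a, b) on (0.46, 0.62) = 0.62
(α ∧ β) ∨ (β ∨ α) = max(a, b) on (0.46, 0.62) = 0.62
¬((α ∧ β) ∨ (β ∨ α)) = 1 − 0.62 = 0.38
(¬α ∨ (¬α ∨ β)) ∧ ¬((α ∧ β) ∨ (β ∨ α)) = min(a, b) on (0.46, 0.38) = 0.38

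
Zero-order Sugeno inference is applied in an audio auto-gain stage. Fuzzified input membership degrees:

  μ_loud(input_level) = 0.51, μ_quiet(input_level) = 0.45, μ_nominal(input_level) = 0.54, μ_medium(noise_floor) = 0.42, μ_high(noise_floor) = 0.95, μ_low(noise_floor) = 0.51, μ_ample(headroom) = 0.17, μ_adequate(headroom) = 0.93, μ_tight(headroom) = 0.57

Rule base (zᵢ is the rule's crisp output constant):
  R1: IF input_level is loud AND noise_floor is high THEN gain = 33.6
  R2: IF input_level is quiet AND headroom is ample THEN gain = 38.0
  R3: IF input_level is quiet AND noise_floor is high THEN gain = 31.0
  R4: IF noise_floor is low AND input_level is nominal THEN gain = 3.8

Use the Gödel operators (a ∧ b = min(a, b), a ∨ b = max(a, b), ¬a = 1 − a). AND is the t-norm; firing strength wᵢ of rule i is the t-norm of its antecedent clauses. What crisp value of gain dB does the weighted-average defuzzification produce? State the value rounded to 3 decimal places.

24.076

R1 (z=33.6): loud=0.51, high=0.95; AND[min(a, b)] → w = 0.51
R2 (z=38.0): quiet=0.45, ample=0.17; AND[min(a, b)] → w = 0.17
R3 (z=31.0): quiet=0.45, high=0.95; AND[min(a, b)] → w = 0.45
R4 (z=3.8): low=0.51, nominal=0.54; AND[min(a, b)] → w = 0.51
Weighted average = (0.51·33.6 + 0.17·38.0 + 0.45·31.0 + 0.51·3.8) / (0.51 + 0.17 + 0.45 + 0.51)
  = 39.4840 / 1.6400 = 24.076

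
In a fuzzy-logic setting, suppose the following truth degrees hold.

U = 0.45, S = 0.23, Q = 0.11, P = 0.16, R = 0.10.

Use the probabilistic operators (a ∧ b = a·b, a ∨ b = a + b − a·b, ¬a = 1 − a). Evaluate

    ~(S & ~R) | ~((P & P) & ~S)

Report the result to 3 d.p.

~R = 1 − 0.1000 = 0.9000
S & ~R = a·b on (0.2300, 0.9000) = 0.2070
~(S & ~R) = 1 − 0.2070 = 0.7930
P & P = a·b on (0.1600, 0.1600) = 0.0256
~S = 1 − 0.2300 = 0.7700
(P & P) & ~S = a·b on (0.0256, 0.7700) = 0.0197
~((P & P) & ~S) = 1 − 0.0197 = 0.9803
~(S & ~R) | ~((P & P) & ~S) = a + b − a·b on (0.7930, 0.9803) = 0.9959

0.996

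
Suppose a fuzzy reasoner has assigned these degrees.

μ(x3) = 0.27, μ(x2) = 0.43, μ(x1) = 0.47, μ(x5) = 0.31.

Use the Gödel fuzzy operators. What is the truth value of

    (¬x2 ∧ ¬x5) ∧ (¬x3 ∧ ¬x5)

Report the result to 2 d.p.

¬x2 = 1 − 0.43 = 0.57
¬x5 = 1 − 0.31 = 0.69
¬x2 ∧ ¬x5 = min(a, b) on (0.57, 0.69) = 0.57
¬x3 = 1 − 0.27 = 0.73
¬x5 = 1 − 0.31 = 0.69
¬x3 ∧ ¬x5 = min(a, b) on (0.73, 0.69) = 0.69
(¬x2 ∧ ¬x5) ∧ (¬x3 ∧ ¬x5) = min(a, b) on (0.57, 0.69) = 0.57

0.57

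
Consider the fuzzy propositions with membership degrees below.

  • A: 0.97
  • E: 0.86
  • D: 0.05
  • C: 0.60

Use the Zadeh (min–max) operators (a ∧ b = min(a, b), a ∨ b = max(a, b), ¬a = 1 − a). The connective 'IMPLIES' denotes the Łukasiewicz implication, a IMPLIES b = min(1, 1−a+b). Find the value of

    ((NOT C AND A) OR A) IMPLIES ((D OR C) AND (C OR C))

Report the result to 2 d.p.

NOT C = 1 − 0.60 = 0.40
NOT C AND A = min(a, b) on (0.40, 0.97) = 0.40
(NOT C AND A) OR A = max(a, b) on (0.40, 0.97) = 0.97
D OR C = max(a, b) on (0.05, 0.60) = 0.60
C OR C = max(a, b) on (0.60, 0.60) = 0.60
(D OR C) AND (C OR C) = min(a, b) on (0.60, 0.60) = 0.60
((NOT C AND A) OR A) IMPLIES ((D OR C) AND (C OR C))  [Łukasiewicz: min(1, 1−a+b)] with a=0.97, b=0.60 → 0.63

0.63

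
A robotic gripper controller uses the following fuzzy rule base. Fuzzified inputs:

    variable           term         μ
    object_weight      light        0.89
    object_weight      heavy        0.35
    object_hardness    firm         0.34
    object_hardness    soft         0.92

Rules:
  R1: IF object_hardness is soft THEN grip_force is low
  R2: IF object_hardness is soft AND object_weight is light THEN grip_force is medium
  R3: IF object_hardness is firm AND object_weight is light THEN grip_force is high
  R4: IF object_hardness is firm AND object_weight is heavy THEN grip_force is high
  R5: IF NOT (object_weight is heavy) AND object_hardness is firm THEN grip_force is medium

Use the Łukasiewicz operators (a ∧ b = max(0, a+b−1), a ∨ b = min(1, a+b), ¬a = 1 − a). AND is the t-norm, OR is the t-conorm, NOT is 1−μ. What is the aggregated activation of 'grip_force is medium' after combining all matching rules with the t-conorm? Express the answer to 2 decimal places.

0.81

R1: soft=0.92 → w = 0.92
R2: soft=0.92, light=0.89; AND[max(0, a+b−1)] → w = 0.81
R3: firm=0.34, light=0.89; AND[max(0, a+b−1)] → w = 0.23
R4: firm=0.34, heavy=0.35; AND[max(0, a+b−1)] → w = 0.00
R5: ¬heavy=1−0.35=0.65, firm=0.34; AND[max(0, a+b−1)] → w = 0.00
Rules with consequent 'medium': {R2, R5} → strengths 0.81, 0.00
Aggregate via t-conorm [min(1, a+b)]: 0.81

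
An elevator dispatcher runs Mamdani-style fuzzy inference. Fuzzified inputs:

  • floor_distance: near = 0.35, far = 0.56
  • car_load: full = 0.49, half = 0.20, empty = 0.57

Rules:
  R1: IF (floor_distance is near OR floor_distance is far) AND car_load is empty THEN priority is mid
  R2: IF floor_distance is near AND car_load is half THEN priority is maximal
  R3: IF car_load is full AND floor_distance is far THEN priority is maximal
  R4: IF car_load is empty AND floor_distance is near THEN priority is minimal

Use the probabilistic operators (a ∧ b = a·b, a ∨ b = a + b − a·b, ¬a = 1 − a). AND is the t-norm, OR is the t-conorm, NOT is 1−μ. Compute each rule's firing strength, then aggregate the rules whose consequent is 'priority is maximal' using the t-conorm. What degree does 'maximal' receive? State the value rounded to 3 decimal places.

0.325

R1: (near=0.35 OR far=0.56) = 0.7140; AND[a·b] with empty=0.57 → w = 0.4070
R2: near=0.35, half=0.20; AND[a·b] → w = 0.0700
R3: full=0.49, far=0.56; AND[a·b] → w = 0.2744
R4: empty=0.57, near=0.35; AND[a·b] → w = 0.1995
Rules with consequent 'maximal': {R2, R3} → strengths 0.0700, 0.2744
Aggregate via t-conorm [a + b − a·b]: 0.3252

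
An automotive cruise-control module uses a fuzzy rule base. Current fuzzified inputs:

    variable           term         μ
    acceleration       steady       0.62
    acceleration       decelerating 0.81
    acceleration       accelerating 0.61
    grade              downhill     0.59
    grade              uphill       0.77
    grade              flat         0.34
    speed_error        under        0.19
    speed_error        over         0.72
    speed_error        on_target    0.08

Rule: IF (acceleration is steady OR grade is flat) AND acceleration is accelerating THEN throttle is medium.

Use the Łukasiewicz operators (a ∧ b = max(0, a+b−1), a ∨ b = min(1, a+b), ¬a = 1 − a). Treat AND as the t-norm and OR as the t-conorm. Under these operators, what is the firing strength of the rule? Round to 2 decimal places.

0.57

firing strength: (steady=0.62 OR flat=0.34) = 0.96; AND[max(0, a+b−1)] with accelerating=0.61 → w = 0.57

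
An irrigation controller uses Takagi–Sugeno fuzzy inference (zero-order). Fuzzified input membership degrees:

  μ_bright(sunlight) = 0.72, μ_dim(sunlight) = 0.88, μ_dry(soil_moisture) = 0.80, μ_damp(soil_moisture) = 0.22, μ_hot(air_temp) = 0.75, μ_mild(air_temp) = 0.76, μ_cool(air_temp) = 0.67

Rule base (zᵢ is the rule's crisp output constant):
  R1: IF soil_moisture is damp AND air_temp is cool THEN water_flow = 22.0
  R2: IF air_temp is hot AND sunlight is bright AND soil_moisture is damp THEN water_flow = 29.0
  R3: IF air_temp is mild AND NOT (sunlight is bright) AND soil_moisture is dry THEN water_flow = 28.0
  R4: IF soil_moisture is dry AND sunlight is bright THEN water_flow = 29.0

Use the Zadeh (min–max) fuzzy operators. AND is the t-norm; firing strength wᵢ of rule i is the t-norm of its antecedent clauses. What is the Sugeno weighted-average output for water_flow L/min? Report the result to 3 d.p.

R1 (z=22.0): damp=0.22, cool=0.67; AND[min(a, b)] → w = 0.22
R2 (z=29.0): hot=0.75, bright=0.72, damp=0.22; AND[min(a, b)] → w = 0.22
R3 (z=28.0): mild=0.76, ¬bright=1−0.72=0.28, dry=0.80; AND[min(a, b)] → w = 0.28
R4 (z=29.0): dry=0.80, bright=0.72; AND[min(a, b)] → w = 0.72
Weighted average = (0.22·22.0 + 0.22·29.0 + 0.28·28.0 + 0.72·29.0) / (0.22 + 0.22 + 0.28 + 0.72)
  = 39.9400 / 1.4400 = 27.736

27.736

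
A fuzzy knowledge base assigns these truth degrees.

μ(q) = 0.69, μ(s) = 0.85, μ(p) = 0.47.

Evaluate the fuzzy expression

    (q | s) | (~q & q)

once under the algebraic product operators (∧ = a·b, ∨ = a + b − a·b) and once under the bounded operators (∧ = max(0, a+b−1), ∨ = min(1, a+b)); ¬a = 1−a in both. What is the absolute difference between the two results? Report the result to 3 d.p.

0.037

Under algebraic product:
  q | s = a + b − a·b on (0.6900, 0.8500) = 0.9535
  ~q = 1 − 0.6900 = 0.3100
  ~q & q = a·b on (0.3100, 0.6900) = 0.2139
  (q | s) | (~q & q) = a + b − a·b on (0.9535, 0.2139) = 0.9634
  → value = 0.9634
Under bounded:
  q | s = min(1, a+b) on (0.69, 0.85) = 1.00
  ~q = 1 − 0.69 = 0.31
  ~q & q = max(0, a+b−1) on (0.31, 0.69) = 0.00
  (q | s) | (~q & q) = min(1, a+b) on (1.00, 0.00) = 1.00
  → value = 1.0000
|0.9634 − 1.0000| = 0.037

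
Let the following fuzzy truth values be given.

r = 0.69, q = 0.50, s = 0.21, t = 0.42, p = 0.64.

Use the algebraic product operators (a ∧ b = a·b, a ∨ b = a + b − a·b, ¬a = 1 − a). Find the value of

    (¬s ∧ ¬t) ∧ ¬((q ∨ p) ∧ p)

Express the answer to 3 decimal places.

0.218

¬s = 1 − 0.2100 = 0.7900
¬t = 1 − 0.4200 = 0.5800
¬s ∧ ¬t = a·b on (0.7900, 0.5800) = 0.4582
q ∨ p = a + b − a·b on (0.5000, 0.6400) = 0.8200
(q ∨ p) ∧ p = a·b on (0.8200, 0.6400) = 0.5248
¬((q ∨ p) ∧ p) = 1 − 0.5248 = 0.4752
(¬s ∧ ¬t) ∧ ¬((q ∨ p) ∧ p) = a·b on (0.4582, 0.4752) = 0.2177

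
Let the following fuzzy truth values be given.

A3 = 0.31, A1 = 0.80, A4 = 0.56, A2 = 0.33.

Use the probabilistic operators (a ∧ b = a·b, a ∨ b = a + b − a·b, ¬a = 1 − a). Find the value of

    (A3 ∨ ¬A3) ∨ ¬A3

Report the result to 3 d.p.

¬A3 = 1 − 0.3100 = 0.6900
A3 ∨ ¬A3 = a + b − a·b on (0.3100, 0.6900) = 0.7861
¬A3 = 1 − 0.3100 = 0.6900
(A3 ∨ ¬A3) ∨ ¬A3 = a + b − a·b on (0.7861, 0.6900) = 0.9337

0.934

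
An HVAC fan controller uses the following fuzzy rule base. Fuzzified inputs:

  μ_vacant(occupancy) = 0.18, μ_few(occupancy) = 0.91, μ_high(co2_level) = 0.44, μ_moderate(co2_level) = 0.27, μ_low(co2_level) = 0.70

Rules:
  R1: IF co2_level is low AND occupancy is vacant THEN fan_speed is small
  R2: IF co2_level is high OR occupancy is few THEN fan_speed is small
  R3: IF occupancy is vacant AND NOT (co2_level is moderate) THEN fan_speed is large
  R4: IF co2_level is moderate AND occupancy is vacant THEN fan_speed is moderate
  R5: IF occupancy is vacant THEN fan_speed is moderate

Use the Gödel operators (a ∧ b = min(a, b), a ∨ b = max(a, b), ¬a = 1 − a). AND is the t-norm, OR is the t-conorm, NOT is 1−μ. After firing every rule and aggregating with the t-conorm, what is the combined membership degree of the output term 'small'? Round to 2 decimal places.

0.91

R1: low=0.70, vacant=0.18; AND[min(a, b)] → w = 0.18
R2: high=0.44, few=0.91; OR[max(a, b)] → w = 0.91
R3: vacant=0.18, ¬moderate=1−0.27=0.73; AND[min(a, b)] → w = 0.18
R4: moderate=0.27, vacant=0.18; AND[min(a, b)] → w = 0.18
R5: vacant=0.18 → w = 0.18
Rules with consequent 'small': {R1, R2} → strengths 0.18, 0.91
Aggregate via t-conorm [max(a, b)]: 0.91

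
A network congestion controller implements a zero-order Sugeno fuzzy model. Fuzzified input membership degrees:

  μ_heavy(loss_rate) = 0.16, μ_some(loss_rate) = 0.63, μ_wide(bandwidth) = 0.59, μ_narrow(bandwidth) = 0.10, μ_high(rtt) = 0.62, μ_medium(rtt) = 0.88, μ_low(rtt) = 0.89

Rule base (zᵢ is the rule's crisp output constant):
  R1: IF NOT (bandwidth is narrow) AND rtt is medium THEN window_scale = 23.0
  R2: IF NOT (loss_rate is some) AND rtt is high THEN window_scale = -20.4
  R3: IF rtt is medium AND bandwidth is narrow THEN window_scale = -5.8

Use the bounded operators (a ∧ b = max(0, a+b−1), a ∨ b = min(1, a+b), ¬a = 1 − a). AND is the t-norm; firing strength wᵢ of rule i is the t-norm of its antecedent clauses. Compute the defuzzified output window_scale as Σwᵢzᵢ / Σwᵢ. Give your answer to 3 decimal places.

23.000

R1 (z=23.0): ¬narrow=1−0.10=0.90, medium=0.88; AND[max(0, a+b−1)] → w = 0.78
R2 (z=-20.4): ¬some=1−0.63=0.37, high=0.62; AND[max(0, a+b−1)] → w = 0.00
R3 (z=-5.8): medium=0.88, narrow=0.10; AND[max(0, a+b−1)] → w = 0.00
Weighted average = (0.78·23.0 + 0.00·-20.4 + 0.00·-5.8) / (0.78 + 0.00 + 0.00)
  = 17.9400 / 0.7800 = 23.000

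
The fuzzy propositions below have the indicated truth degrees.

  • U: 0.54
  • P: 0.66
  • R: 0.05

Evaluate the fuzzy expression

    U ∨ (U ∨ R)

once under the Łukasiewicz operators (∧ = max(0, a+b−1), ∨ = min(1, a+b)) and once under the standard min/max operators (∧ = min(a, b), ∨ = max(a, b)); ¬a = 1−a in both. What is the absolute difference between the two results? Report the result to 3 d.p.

Under Łukasiewicz:
  U ∨ R = min(1, a+b) on (0.54, 0.05) = 0.59
  U ∨ (U ∨ R) = min(1, a+b) on (0.54, 0.59) = 1.00
  → value = 1.0000
Under standard min/max:
  U ∨ R = max(a, b) on (0.54, 0.05) = 0.54
  U ∨ (U ∨ R) = max(a, b) on (0.54, 0.54) = 0.54
  → value = 0.5400
|1.0000 − 0.5400| = 0.460

0.460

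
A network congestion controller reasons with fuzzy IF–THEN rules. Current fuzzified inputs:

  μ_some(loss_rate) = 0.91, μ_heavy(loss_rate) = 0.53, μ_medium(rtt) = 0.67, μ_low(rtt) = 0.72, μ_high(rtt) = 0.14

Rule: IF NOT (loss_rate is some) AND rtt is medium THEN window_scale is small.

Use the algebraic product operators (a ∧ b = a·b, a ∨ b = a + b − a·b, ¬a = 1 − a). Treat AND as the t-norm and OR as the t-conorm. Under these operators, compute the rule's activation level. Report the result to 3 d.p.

firing strength: ¬some=1−0.91=0.09, medium=0.67; AND[a·b] → w = 0.0603

0.060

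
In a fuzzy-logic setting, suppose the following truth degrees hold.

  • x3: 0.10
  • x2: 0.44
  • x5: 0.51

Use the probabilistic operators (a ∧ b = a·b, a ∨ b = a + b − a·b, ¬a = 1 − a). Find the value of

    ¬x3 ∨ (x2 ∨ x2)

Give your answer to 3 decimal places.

0.969

¬x3 = 1 − 0.1000 = 0.9000
x2 ∨ x2 = a + b − a·b on (0.4400, 0.4400) = 0.6864
¬x3 ∨ (x2 ∨ x2) = a + b − a·b on (0.9000, 0.6864) = 0.9686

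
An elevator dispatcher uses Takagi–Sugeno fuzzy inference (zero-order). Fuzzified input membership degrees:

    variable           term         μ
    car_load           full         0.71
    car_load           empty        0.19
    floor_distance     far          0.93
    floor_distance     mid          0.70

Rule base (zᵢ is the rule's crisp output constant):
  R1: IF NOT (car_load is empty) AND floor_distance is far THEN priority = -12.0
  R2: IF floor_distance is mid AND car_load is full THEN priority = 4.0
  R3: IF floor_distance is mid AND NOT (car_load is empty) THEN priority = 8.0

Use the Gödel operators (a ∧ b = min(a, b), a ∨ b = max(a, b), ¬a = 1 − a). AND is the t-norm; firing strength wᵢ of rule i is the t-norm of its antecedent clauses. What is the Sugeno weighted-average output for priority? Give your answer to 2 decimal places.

-0.60

R1 (z=-12.0): ¬empty=1−0.19=0.81, far=0.93; AND[min(a, b)] → w = 0.81
R2 (z=4.0): mid=0.70, full=0.71; AND[min(a, b)] → w = 0.70
R3 (z=8.0): mid=0.70, ¬empty=1−0.19=0.81; AND[min(a, b)] → w = 0.70
Weighted average = (0.81·-12.0 + 0.70·4.0 + 0.70·8.0) / (0.81 + 0.70 + 0.70)
  = -1.3200 / 2.2100 = -0.60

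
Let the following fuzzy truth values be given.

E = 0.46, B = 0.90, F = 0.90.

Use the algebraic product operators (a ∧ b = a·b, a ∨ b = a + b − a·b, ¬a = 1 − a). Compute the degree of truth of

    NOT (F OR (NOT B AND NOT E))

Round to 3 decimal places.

NOT B = 1 − 0.9000 = 0.1000
NOT E = 1 − 0.4600 = 0.5400
NOT B AND NOT E = a·b on (0.1000, 0.5400) = 0.0540
F OR (NOT B AND NOT E) = a + b − a·b on (0.9000, 0.0540) = 0.9054
NOT (F OR (NOT B AND NOT E)) = 1 − 0.9054 = 0.0946

0.095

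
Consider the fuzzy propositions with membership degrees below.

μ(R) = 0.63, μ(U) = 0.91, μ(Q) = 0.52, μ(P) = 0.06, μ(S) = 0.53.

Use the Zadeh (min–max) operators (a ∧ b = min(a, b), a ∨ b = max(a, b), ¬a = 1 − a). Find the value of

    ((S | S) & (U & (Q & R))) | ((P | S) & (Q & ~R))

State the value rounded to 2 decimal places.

S | S = max(a, b) on (0.53, 0.53) = 0.53
Q & R = min(a, b) on (0.52, 0.63) = 0.52
U & (Q & R) = min(a, b) on (0.91, 0.52) = 0.52
(S | S) & (U & (Q & R)) = min(a, b) on (0.53, 0.52) = 0.52
P | S = max(a, b) on (0.06, 0.53) = 0.53
~R = 1 − 0.63 = 0.37
Q & ~R = min(a, b) on (0.52, 0.37) = 0.37
(P | S) & (Q & ~R) = min(a, b) on (0.53, 0.37) = 0.37
((S | S) & (U & (Q & R))) | ((P | S) & (Q & ~R)) = max(a, b) on (0.52, 0.37) = 0.52

0.52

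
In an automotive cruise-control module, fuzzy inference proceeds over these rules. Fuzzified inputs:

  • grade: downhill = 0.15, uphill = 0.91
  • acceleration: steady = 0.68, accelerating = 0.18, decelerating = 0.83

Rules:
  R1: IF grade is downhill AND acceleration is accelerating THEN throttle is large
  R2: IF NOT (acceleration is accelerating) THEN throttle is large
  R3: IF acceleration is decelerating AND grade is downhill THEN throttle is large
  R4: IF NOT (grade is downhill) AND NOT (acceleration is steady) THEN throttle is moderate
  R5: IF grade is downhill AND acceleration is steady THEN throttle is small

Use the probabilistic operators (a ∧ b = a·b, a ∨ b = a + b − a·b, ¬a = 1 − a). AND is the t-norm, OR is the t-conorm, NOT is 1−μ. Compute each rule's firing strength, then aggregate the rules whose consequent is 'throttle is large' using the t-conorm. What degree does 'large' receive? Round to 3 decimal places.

R1: downhill=0.15, accelerating=0.18; AND[a·b] → w = 0.0270
R2: ¬accelerating=1−0.18=0.82 → w = 0.8200
R3: decelerating=0.83, downhill=0.15; AND[a·b] → w = 0.1245
R4: ¬downhill=1−0.15=0.85, ¬steady=1−0.68=0.32; AND[a·b] → w = 0.2720
R5: downhill=0.15, steady=0.68; AND[a·b] → w = 0.1020
Rules with consequent 'large': {R1, R2, R3} → strengths 0.0270, 0.8200, 0.1245
Aggregate via t-conorm [a + b − a·b]: 0.8467

0.847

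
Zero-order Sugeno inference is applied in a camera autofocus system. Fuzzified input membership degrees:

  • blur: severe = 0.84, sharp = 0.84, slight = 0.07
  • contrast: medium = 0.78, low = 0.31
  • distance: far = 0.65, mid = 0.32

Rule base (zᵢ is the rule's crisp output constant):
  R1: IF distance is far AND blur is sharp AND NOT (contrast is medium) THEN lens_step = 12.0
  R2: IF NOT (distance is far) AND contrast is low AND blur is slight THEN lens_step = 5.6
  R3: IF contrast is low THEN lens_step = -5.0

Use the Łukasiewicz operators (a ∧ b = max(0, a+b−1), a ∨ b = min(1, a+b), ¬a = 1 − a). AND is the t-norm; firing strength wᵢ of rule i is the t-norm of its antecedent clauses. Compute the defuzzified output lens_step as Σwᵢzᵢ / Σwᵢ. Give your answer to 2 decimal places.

R1 (z=12.0): far=0.65, sharp=0.84, ¬medium=1−0.78=0.22; AND[max(0, a+b−1)] → w = 0.00
R2 (z=5.6): ¬far=1−0.65=0.35, low=0.31, slight=0.07; AND[max(0, a+b−1)] → w = 0.00
R3 (z=-5.0): low=0.31 → w = 0.31
Weighted average = (0.00·12.0 + 0.00·5.6 + 0.31·-5.0) / (0.00 + 0.00 + 0.31)
  = -1.5500 / 0.3100 = -5.00

-5.00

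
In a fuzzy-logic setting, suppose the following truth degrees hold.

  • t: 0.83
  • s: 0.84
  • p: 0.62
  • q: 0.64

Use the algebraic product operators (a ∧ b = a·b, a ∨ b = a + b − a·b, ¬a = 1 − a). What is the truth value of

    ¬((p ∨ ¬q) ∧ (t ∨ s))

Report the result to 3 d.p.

¬q = 1 − 0.6400 = 0.3600
p ∨ ¬q = a + b − a·b on (0.6200, 0.3600) = 0.7568
t ∨ s = a + b − a·b on (0.8300, 0.8400) = 0.9728
(p ∨ ¬q) ∧ (t ∨ s) = a·b on (0.7568, 0.9728) = 0.7362
¬((p ∨ ¬q) ∧ (t ∨ s)) = 1 − 0.7362 = 0.2638

0.264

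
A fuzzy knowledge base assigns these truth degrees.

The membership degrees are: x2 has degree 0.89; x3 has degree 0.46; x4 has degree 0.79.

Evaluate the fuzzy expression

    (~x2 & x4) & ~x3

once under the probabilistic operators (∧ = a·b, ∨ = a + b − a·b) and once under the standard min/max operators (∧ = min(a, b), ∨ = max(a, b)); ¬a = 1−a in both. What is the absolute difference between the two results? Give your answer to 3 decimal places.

0.063

Under probabilistic:
  ~x2 = 1 − 0.8900 = 0.1100
  ~x2 & x4 = a·b on (0.1100, 0.7900) = 0.0869
  ~x3 = 1 − 0.4600 = 0.5400
  (~x2 & x4) & ~x3 = a·b on (0.0869, 0.5400) = 0.0469
  → value = 0.0469
Under standard min/max:
  ~x2 = 1 − 0.89 = 0.11
  ~x2 & x4 = min(a, b) on (0.11, 0.79) = 0.11
  ~x3 = 1 − 0.46 = 0.54
  (~x2 & x4) & ~x3 = min(a, b) on (0.11, 0.54) = 0.11
  → value = 0.1100
|0.0469 − 0.1100| = 0.063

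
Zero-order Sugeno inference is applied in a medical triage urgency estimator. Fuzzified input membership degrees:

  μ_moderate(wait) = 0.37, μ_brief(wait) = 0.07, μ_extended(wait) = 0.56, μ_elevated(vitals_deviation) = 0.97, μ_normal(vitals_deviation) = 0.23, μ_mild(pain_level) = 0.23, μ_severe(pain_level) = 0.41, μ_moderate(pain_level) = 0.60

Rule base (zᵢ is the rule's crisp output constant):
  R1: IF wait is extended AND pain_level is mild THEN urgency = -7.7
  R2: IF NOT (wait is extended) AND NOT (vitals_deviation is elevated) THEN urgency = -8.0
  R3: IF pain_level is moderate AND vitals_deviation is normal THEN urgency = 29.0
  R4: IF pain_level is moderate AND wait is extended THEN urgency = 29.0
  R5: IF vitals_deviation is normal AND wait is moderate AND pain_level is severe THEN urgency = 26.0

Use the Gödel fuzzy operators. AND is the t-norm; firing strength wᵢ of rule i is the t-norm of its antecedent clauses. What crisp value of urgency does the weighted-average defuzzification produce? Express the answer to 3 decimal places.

R1 (z=-7.7): extended=0.56, mild=0.23; AND[min(a, b)] → w = 0.23
R2 (z=-8.0): ¬extended=1−0.56=0.44, ¬elevated=1−0.97=0.03; AND[min(a, b)] → w = 0.03
R3 (z=29.0): moderate=0.60, normal=0.23; AND[min(a, b)] → w = 0.23
R4 (z=29.0): moderate=0.60, extended=0.56; AND[min(a, b)] → w = 0.56
R5 (z=26.0): normal=0.23, moderate=0.37, severe=0.41; AND[min(a, b)] → w = 0.23
Weighted average = (0.23·-7.7 + 0.03·-8.0 + 0.23·29.0 + 0.56·29.0 + 0.23·26.0) / (0.23 + 0.03 + 0.23 + 0.56 + 0.23)
  = 26.8790 / 1.2800 = 20.999

20.999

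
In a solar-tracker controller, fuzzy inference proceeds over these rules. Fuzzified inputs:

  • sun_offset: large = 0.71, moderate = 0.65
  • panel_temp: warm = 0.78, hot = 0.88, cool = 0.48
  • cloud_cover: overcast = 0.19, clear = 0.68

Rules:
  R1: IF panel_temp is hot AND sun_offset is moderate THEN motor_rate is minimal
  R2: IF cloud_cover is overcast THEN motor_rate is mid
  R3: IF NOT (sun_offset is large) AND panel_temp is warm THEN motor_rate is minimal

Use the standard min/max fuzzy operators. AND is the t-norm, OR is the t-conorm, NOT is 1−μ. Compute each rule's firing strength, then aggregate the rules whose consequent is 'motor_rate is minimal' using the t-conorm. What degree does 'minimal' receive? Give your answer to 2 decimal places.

0.65

R1: hot=0.88, moderate=0.65; AND[min(a, b)] → w = 0.65
R2: overcast=0.19 → w = 0.19
R3: ¬large=1−0.71=0.29, warm=0.78; AND[min(a, b)] → w = 0.29
Rules with consequent 'minimal': {R1, R3} → strengths 0.65, 0.29
Aggregate via t-conorm [max(a, b)]: 0.65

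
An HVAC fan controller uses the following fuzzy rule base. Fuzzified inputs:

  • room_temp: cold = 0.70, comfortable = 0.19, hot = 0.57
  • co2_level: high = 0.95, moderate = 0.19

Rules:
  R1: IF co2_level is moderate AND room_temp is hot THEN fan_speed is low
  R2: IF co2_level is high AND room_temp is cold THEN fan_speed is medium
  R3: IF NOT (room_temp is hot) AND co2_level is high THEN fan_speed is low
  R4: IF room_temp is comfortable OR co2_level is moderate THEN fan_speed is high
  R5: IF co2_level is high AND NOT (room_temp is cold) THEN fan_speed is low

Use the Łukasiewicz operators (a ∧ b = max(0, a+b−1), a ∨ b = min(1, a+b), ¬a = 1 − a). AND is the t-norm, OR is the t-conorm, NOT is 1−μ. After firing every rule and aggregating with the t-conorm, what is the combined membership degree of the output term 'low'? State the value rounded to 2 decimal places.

R1: moderate=0.19, hot=0.57; AND[max(0, a+b−1)] → w = 0.00
R2: high=0.95, cold=0.70; AND[max(0, a+b−1)] → w = 0.65
R3: ¬hot=1−0.57=0.43, high=0.95; AND[max(0, a+b−1)] → w = 0.38
R4: comfortable=0.19, moderate=0.19; OR[min(1, a+b)] → w = 0.38
R5: high=0.95, ¬cold=1−0.70=0.30; AND[max(0, a+b−1)] → w = 0.25
Rules with consequent 'low': {R1, R3, R5} → strengths 0.00, 0.38, 0.25
Aggregate via t-conorm [min(1, a+b)]: 0.63

0.63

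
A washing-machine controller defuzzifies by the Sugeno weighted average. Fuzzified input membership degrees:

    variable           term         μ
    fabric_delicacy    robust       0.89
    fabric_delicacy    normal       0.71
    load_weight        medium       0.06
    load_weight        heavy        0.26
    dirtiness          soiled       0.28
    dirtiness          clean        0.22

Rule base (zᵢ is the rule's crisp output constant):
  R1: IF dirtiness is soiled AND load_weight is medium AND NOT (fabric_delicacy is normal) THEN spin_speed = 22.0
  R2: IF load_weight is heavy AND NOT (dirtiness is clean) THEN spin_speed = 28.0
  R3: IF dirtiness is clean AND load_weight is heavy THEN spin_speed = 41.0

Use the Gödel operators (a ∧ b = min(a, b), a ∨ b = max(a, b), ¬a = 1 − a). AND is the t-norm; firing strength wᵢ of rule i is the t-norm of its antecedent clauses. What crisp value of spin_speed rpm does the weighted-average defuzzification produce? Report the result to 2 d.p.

32.63

R1 (z=22.0): soiled=0.28, medium=0.06, ¬normal=1−0.71=0.29; AND[min(a, b)] → w = 0.06
R2 (z=28.0): heavy=0.26, ¬clean=1−0.22=0.78; AND[min(a, b)] → w = 0.26
R3 (z=41.0): clean=0.22, heavy=0.26; AND[min(a, b)] → w = 0.22
Weighted average = (0.06·22.0 + 0.26·28.0 + 0.22·41.0) / (0.06 + 0.26 + 0.22)
  = 17.6200 / 0.5400 = 32.63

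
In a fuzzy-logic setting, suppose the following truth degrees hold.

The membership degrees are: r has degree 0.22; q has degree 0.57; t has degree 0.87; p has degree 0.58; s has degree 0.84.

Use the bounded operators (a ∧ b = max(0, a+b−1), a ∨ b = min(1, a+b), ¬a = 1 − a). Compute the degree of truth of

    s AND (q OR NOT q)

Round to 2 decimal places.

0.84

NOT q = 1 − 0.57 = 0.43
q OR NOT q = min(1, a+b) on (0.57, 0.43) = 1.00
s AND (q OR NOT q) = max(0, a+b−1) on (0.84, 1.00) = 0.84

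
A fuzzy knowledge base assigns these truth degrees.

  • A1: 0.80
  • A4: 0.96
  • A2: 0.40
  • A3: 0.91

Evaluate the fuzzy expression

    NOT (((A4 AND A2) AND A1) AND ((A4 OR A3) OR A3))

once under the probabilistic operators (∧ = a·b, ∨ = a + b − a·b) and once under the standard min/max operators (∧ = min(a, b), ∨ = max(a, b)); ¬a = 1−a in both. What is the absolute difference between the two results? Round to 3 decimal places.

0.093

Under probabilistic:
  A4 AND A2 = a·b on (0.9600, 0.4000) = 0.3840
  (A4 AND A2) AND A1 = a·b on (0.3840, 0.8000) = 0.3072
  A4 OR A3 = a + b − a·b on (0.9600, 0.9100) = 0.9964
  (A4 OR A3) OR A3 = a + b − a·b on (0.9964, 0.9100) = 0.9997
  ((A4 AND A2) AND A1) AND ((A4 OR A3) OR A3) = a·b on (0.3072, 0.9997) = 0.3071
  NOT (((A4 AND A2) AND A1) AND ((A4 OR A3) OR A3)) = 1 − 0.3071 = 0.6929
  → value = 0.6929
Under standard min/max:
  A4 AND A2 = min(a, b) on (0.96, 0.40) = 0.40
  (A4 AND A2) AND A1 = min(a, b) on (0.40, 0.80) = 0.40
  A4 OR A3 = max(a, b) on (0.96, 0.91) = 0.96
  (A4 OR A3) OR A3 = max(a, b) on (0.96, 0.91) = 0.96
  ((A4 AND A2) AND A1) AND ((A4 OR A3) OR A3) = min(a, b) on (0.40, 0.96) = 0.40
  NOT (((A4 AND A2) AND A1) AND ((A4 OR A3) OR A3)) = 1 − 0.40 = 0.60
  → value = 0.6000
|0.6929 − 0.6000| = 0.093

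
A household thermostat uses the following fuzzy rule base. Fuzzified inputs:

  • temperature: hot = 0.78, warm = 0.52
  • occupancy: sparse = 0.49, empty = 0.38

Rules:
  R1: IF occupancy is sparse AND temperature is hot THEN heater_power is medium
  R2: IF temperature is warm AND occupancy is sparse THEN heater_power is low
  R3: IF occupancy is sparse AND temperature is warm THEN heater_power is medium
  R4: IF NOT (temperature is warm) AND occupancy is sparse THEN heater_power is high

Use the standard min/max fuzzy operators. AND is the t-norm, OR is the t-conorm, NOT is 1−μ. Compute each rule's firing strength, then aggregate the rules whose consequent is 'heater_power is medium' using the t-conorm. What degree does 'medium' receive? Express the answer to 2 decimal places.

0.49

R1: sparse=0.49, hot=0.78; AND[min(a, b)] → w = 0.49
R2: warm=0.52, sparse=0.49; AND[min(a, b)] → w = 0.49
R3: sparse=0.49, warm=0.52; AND[min(a, b)] → w = 0.49
R4: ¬warm=1−0.52=0.48, sparse=0.49; AND[min(a, b)] → w = 0.48
Rules with consequent 'medium': {R1, R3} → strengths 0.49, 0.49
Aggregate via t-conorm [max(a, b)]: 0.49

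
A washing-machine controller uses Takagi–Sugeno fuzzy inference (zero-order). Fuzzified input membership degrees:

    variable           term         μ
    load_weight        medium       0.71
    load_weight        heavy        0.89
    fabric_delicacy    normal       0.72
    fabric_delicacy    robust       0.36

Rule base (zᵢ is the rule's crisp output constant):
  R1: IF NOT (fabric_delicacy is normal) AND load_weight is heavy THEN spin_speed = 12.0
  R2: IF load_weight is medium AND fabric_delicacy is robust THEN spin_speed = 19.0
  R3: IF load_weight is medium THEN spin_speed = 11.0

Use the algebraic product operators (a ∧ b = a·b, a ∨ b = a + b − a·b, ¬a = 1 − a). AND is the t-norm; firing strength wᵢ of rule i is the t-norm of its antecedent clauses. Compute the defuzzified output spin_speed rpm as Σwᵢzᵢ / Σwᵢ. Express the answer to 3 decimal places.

12.888

R1 (z=12.0): ¬normal=1−0.72=0.28, heavy=0.89; AND[a·b] → w = 0.2492
R2 (z=19.0): medium=0.71, robust=0.36; AND[a·b] → w = 0.2556
R3 (z=11.0): medium=0.71 → w = 0.7100
Weighted average = (0.2492·12.0 + 0.2556·19.0 + 0.7100·11.0) / (0.2492 + 0.2556 + 0.7100)
  = 15.6568 / 1.2148 = 12.888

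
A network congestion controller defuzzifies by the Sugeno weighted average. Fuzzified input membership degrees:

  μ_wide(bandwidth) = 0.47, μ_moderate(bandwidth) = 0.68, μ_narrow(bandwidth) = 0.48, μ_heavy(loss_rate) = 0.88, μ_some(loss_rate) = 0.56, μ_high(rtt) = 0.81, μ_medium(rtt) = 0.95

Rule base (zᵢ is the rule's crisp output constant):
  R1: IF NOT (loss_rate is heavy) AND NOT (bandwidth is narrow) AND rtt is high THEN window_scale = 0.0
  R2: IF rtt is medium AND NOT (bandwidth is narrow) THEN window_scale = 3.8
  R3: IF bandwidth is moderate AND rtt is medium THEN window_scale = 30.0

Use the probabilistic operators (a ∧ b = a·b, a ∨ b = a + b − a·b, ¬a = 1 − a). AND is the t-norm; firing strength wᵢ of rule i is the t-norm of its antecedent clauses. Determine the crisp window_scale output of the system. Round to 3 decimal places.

17.855

R1 (z=0.0): ¬heavy=1−0.88=0.12, ¬narrow=1−0.48=0.52, high=0.81; AND[a·b] → w = 0.0505
R2 (z=3.8): medium=0.95, ¬narrow=1−0.48=0.52; AND[a·b] → w = 0.4940
R3 (z=30.0): moderate=0.68, medium=0.95; AND[a·b] → w = 0.6460
Weighted average = (0.0505·0.0 + 0.4940·3.8 + 0.6460·30.0) / (0.0505 + 0.4940 + 0.6460)
  = 21.2572 / 1.1905 = 17.855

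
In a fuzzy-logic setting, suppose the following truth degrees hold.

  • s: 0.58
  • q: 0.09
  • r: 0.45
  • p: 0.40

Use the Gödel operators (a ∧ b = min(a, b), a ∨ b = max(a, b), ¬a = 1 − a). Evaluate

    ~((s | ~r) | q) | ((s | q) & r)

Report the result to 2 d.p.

~r = 1 − 0.45 = 0.55
s | ~r = max(a, b) on (0.58, 0.55) = 0.58
(s | ~r) | q = max(a, b) on (0.58, 0.09) = 0.58
~((s | ~r) | q) = 1 − 0.58 = 0.42
s | q = max(a, b) on (0.58, 0.09) = 0.58
(s | q) & r = min(a, b) on (0.58, 0.45) = 0.45
~((s | ~r) | q) | ((s | q) & r) = max(a, b) on (0.42, 0.45) = 0.45

0.45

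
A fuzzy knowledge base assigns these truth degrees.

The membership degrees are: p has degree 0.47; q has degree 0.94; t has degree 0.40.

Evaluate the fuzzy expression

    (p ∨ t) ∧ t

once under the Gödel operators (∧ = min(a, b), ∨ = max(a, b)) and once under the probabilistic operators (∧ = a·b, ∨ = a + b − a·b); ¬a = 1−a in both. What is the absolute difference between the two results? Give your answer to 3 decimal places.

0.127

Under Gödel:
  p ∨ t = max(a, b) on (0.47, 0.40) = 0.47
  (p ∨ t) ∧ t = min(a, b) on (0.47, 0.40) = 0.40
  → value = 0.4000
Under probabilistic:
  p ∨ t = a + b − a·b on (0.4700, 0.4000) = 0.6820
  (p ∨ t) ∧ t = a·b on (0.6820, 0.4000) = 0.2728
  → value = 0.2728
|0.4000 − 0.2728| = 0.127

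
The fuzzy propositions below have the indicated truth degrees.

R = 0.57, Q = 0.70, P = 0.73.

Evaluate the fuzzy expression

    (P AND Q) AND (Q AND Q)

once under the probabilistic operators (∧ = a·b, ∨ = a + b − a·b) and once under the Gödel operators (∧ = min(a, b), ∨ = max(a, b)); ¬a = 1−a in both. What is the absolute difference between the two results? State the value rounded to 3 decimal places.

0.450

Under probabilistic:
  P AND Q = a·b on (0.7300, 0.7000) = 0.5110
  Q AND Q = a·b on (0.7000, 0.7000) = 0.4900
  (P AND Q) AND (Q AND Q) = a·b on (0.5110, 0.4900) = 0.2504
  → value = 0.2504
Under Gödel:
  P AND Q = min(a, b) on (0.73, 0.70) = 0.70
  Q AND Q = min(a, b) on (0.70, 0.70) = 0.70
  (P AND Q) AND (Q AND Q) = min(a, b) on (0.70, 0.70) = 0.70
  → value = 0.7000
|0.2504 − 0.7000| = 0.450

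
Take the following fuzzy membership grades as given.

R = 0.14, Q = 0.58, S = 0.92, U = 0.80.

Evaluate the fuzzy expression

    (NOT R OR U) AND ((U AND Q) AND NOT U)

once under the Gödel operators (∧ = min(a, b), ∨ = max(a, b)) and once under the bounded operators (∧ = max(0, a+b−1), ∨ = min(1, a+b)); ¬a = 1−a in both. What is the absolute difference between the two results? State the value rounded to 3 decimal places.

0.200

Under Gödel:
  NOT R = 1 − 0.14 = 0.86
  NOT R OR U = max(a, b) on (0.86, 0.80) = 0.86
  U AND Q = min(a, b) on (0.80, 0.58) = 0.58
  NOT U = 1 − 0.80 = 0.20
  (U AND Q) AND NOT U = min(a, b) on (0.58, 0.20) = 0.20
  (NOT R OR U) AND ((U AND Q) AND NOT U) = min(a, b) on (0.86, 0.20) = 0.20
  → value = 0.2000
Under bounded:
  NOT R = 1 − 0.14 = 0.86
  NOT R OR U = min(1, a+b) on (0.86, 0.80) = 1.00
  U AND Q = max(0, a+b−1) on (0.80, 0.58) = 0.38
  NOT U = 1 − 0.80 = 0.20
  (U AND Q) AND NOT U = max(0, a+b−1) on (0.38, 0.20) = 0.00
  (NOT R OR U) AND ((U AND Q) AND NOT U) = max(0, a+b−1) on (1.00, 0.00) = 0.00
  → value = 0.0000
|0.2000 − 0.0000| = 0.200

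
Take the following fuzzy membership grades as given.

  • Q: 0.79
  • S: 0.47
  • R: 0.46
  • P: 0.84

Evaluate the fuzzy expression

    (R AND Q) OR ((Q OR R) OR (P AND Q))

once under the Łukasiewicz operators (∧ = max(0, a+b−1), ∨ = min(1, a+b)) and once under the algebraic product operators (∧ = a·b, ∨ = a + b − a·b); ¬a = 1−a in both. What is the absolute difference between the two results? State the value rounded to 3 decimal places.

Under Łukasiewicz:
  R AND Q = max(0, a+b−1) on (0.46, 0.79) = 0.25
  Q OR R = min(1, a+b) on (0.79, 0.46) = 1.00
  P AND Q = max(0, a+b−1) on (0.84, 0.79) = 0.63
  (Q OR R) OR (P AND Q) = min(1, a+b) on (1.00, 0.63) = 1.00
  (R AND Q) OR ((Q OR R) OR (P AND Q)) = min(1, a+b) on (0.25, 1.00) = 1.00
  → value = 1.0000
Under algebraic product:
  R AND Q = a·b on (0.4600, 0.7900) = 0.3634
  Q OR R = a + b − a·b on (0.7900, 0.4600) = 0.8866
  P AND Q = a·b on (0.8400, 0.7900) = 0.6636
  (Q OR R) OR (P AND Q) = a + b − a·b on (0.8866, 0.6636) = 0.9619
  (R AND Q) OR ((Q OR R) OR (P AND Q)) = a + b − a·b on (0.3634, 0.9619) = 0.9757
  → value = 0.9757
|1.0000 − 0.9757| = 0.024

0.024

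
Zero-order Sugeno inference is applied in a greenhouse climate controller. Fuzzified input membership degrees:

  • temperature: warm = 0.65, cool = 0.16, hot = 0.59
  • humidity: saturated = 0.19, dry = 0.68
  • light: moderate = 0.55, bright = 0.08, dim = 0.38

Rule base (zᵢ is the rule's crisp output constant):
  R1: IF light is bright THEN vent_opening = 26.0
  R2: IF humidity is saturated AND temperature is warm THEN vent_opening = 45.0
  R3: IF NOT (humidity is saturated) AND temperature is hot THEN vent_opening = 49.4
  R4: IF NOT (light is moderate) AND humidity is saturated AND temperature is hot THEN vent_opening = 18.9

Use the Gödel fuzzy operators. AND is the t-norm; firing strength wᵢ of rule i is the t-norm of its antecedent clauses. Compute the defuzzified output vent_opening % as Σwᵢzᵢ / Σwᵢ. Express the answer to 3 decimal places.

R1 (z=26.0): bright=0.08 → w = 0.08
R2 (z=45.0): saturated=0.19, warm=0.65; AND[min(a, b)] → w = 0.19
R3 (z=49.4): ¬saturated=1−0.19=0.81, hot=0.59; AND[min(a, b)] → w = 0.59
R4 (z=18.9): ¬moderate=1−0.55=0.45, saturated=0.19, hot=0.59; AND[min(a, b)] → w = 0.19
Weighted average = (0.08·26.0 + 0.19·45.0 + 0.59·49.4 + 0.19·18.9) / (0.08 + 0.19 + 0.59 + 0.19)
  = 43.3670 / 1.0500 = 41.302

41.302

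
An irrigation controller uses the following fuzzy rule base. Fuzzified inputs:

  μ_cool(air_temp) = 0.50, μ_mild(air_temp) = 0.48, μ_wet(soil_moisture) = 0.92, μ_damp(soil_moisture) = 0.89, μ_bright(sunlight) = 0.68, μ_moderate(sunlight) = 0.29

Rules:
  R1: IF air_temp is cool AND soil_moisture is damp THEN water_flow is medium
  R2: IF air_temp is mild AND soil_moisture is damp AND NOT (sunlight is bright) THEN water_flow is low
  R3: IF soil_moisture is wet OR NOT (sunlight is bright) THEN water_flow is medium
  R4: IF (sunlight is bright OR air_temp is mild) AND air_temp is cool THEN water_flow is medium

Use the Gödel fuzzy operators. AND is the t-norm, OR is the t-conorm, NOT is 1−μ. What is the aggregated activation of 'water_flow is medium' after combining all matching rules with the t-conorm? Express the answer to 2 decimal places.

R1: cool=0.50, damp=0.89; AND[min(a, b)] → w = 0.50
R2: mild=0.48, damp=0.89, ¬bright=1−0.68=0.32; AND[min(a, b)] → w = 0.32
R3: wet=0.92, ¬bright=1−0.68=0.32; OR[max(a, b)] → w = 0.92
R4: (bright=0.68 OR mild=0.48) = 0.68; AND[min(a, b)] with cool=0.50 → w = 0.50
Rules with consequent 'medium': {R1, R3, R4} → strengths 0.50, 0.92, 0.50
Aggregate via t-conorm [max(a, b)]: 0.92

0.92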